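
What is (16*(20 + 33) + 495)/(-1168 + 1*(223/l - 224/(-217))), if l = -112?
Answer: -59024/51375 ≈ -1.1489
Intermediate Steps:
(16*(20 + 33) + 495)/(-1168 + 1*(223/l - 224/(-217))) = (16*(20 + 33) + 495)/(-1168 + 1*(223/(-112) - 224/(-217))) = (16*53 + 495)/(-1168 + 1*(223*(-1/112) - 224*(-1/217))) = (848 + 495)/(-1168 + 1*(-223/112 + 32/31)) = 1343/(-1168 + 1*(-3329/3472)) = 1343/(-1168 - 3329/3472) = 1343/(-4058625/3472) = 1343*(-3472/4058625) = -59024/51375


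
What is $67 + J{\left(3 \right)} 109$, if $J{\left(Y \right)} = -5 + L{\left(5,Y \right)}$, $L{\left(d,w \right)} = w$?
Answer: $-151$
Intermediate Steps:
$J{\left(Y \right)} = -5 + Y$
$67 + J{\left(3 \right)} 109 = 67 + \left(-5 + 3\right) 109 = 67 - 218 = -151$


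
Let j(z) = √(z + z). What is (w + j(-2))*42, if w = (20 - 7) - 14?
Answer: -42 + 84*I ≈ -42.0 + 84.0*I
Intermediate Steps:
j(z) = √2*√z (j(z) = √(2*z) = √2*√z)
w = -1 (w = 13 - 14 = -1)
(w + j(-2))*42 = (-1 + √2*√(-2))*42 = (-1 + √2*(I*√2))*42 = (-1 + 2*I)*42 = -42 + 84*I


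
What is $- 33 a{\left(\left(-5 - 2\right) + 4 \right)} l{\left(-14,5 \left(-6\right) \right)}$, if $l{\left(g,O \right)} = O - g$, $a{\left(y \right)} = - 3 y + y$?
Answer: $3168$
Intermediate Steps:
$a{\left(y \right)} = - 2 y$
$- 33 a{\left(\left(-5 - 2\right) + 4 \right)} l{\left(-14,5 \left(-6\right) \right)} = - 33 \left(- 2 \left(\left(-5 - 2\right) + 4\right)\right) \left(5 \left(-6\right) - -14\right) = - 33 \left(- 2 \left(-7 + 4\right)\right) \left(-30 + 14\right) = - 33 \left(\left(-2\right) \left(-3\right)\right) \left(-16\right) = \left(-33\right) 6 \left(-16\right) = \left(-198\right) \left(-16\right) = 3168$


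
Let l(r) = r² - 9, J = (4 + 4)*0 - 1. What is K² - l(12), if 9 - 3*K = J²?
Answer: -1151/9 ≈ -127.89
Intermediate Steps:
J = -1 (J = 8*0 - 1 = 0 - 1 = -1)
l(r) = -9 + r²
K = 8/3 (K = 3 - ⅓*(-1)² = 3 - ⅓*1 = 3 - ⅓ = 8/3 ≈ 2.6667)
K² - l(12) = (8/3)² - (-9 + 12²) = 64/9 - (-9 + 144) = 64/9 - 1*135 = 64/9 - 135 = -1151/9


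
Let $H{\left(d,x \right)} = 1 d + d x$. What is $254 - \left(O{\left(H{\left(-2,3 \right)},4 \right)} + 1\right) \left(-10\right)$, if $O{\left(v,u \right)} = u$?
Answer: $304$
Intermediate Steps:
$H{\left(d,x \right)} = d + d x$
$254 - \left(O{\left(H{\left(-2,3 \right)},4 \right)} + 1\right) \left(-10\right) = 254 - \left(4 + 1\right) \left(-10\right) = 254 - 5 \left(-10\right) = 254 - -50 = 254 + 50 = 304$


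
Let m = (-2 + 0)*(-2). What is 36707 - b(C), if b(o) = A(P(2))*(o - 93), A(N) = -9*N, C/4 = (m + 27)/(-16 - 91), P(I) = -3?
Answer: 4199674/107 ≈ 39249.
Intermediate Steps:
m = 4 (m = -2*(-2) = 4)
C = -124/107 (C = 4*((4 + 27)/(-16 - 91)) = 4*(31/(-107)) = 4*(31*(-1/107)) = 4*(-31/107) = -124/107 ≈ -1.1589)
b(o) = -2511 + 27*o (b(o) = (-9*(-3))*(o - 93) = 27*(-93 + o) = -2511 + 27*o)
36707 - b(C) = 36707 - (-2511 + 27*(-124/107)) = 36707 - (-2511 - 3348/107) = 36707 - 1*(-272025/107) = 36707 + 272025/107 = 4199674/107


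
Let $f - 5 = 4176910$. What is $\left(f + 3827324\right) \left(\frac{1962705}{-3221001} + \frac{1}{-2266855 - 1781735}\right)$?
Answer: $- \frac{1009574799357117703}{206992260930} \approx -4.8774 \cdot 10^{6}$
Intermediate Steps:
$f = 4176915$ ($f = 5 + 4176910 = 4176915$)
$\left(f + 3827324\right) \left(\frac{1962705}{-3221001} + \frac{1}{-2266855 - 1781735}\right) = \left(4176915 + 3827324\right) \left(\frac{1962705}{-3221001} + \frac{1}{-2266855 - 1781735}\right) = 8004239 \left(1962705 \left(- \frac{1}{3221001}\right) + \frac{1}{-4048590}\right) = 8004239 \left(- \frac{654235}{1073667} - \frac{1}{4048590}\right) = 8004239 \left(- \frac{126130016777}{206992260930}\right) = - \frac{1009574799357117703}{206992260930}$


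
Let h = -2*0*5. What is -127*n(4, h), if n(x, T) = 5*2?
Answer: -1270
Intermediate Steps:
h = 0 (h = 0*5 = 0)
n(x, T) = 10
-127*n(4, h) = -127*10 = -1270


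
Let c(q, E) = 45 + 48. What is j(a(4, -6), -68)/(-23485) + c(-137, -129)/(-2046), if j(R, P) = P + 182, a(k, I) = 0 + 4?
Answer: -2363/46970 ≈ -0.050309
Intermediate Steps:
a(k, I) = 4
j(R, P) = 182 + P
c(q, E) = 93
j(a(4, -6), -68)/(-23485) + c(-137, -129)/(-2046) = (182 - 68)/(-23485) + 93/(-2046) = 114*(-1/23485) + 93*(-1/2046) = -114/23485 - 1/22 = -2363/46970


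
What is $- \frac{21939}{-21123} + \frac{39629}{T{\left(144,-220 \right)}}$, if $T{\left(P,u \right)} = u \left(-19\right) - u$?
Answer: $\frac{311204989}{30980400} \approx 10.045$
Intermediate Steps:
$T{\left(P,u \right)} = - 20 u$ ($T{\left(P,u \right)} = - 19 u - u = - 20 u$)
$- \frac{21939}{-21123} + \frac{39629}{T{\left(144,-220 \right)}} = - \frac{21939}{-21123} + \frac{39629}{\left(-20\right) \left(-220\right)} = \left(-21939\right) \left(- \frac{1}{21123}\right) + \frac{39629}{4400} = \frac{7313}{7041} + 39629 \cdot \frac{1}{4400} = \frac{7313}{7041} + \frac{39629}{4400} = \frac{311204989}{30980400}$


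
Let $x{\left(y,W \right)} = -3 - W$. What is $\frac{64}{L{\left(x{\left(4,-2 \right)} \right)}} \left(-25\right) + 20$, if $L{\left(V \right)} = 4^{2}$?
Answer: $-80$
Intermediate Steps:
$L{\left(V \right)} = 16$
$\frac{64}{L{\left(x{\left(4,-2 \right)} \right)}} \left(-25\right) + 20 = \frac{64}{16} \left(-25\right) + 20 = 64 \cdot \frac{1}{16} \left(-25\right) + 20 = 4 \left(-25\right) + 20 = -100 + 20 = -80$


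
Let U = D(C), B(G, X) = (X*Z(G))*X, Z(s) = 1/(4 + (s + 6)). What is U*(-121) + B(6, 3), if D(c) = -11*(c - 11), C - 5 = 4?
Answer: -42583/16 ≈ -2661.4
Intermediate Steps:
C = 9 (C = 5 + 4 = 9)
Z(s) = 1/(10 + s) (Z(s) = 1/(4 + (6 + s)) = 1/(10 + s))
B(G, X) = X²/(10 + G) (B(G, X) = (X/(10 + G))*X = X²/(10 + G))
D(c) = 121 - 11*c (D(c) = -11*(-11 + c) = 121 - 11*c)
U = 22 (U = 121 - 11*9 = 121 - 99 = 22)
U*(-121) + B(6, 3) = 22*(-121) + 3²/(10 + 6) = -2662 + 9/16 = -42583/16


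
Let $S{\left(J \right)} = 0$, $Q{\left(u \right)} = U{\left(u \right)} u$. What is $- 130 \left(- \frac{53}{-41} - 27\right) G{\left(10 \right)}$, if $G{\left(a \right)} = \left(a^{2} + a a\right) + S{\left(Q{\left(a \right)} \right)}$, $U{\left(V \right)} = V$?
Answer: $\frac{27404000}{41} \approx 6.6839 \cdot 10^{5}$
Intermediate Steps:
$Q{\left(u \right)} = u^{2}$ ($Q{\left(u \right)} = u u = u^{2}$)
$G{\left(a \right)} = 2 a^{2}$ ($G{\left(a \right)} = \left(a^{2} + a a\right) + 0 = \left(a^{2} + a^{2}\right) + 0 = 2 a^{2} + 0 = 2 a^{2}$)
$- 130 \left(- \frac{53}{-41} - 27\right) G{\left(10 \right)} = - 130 \left(- \frac{53}{-41} - 27\right) 2 \cdot 10^{2} = - 130 \left(\left(-53\right) \left(- \frac{1}{41}\right) - 27\right) 2 \cdot 100 = - 130 \left(\frac{53}{41} - 27\right) 200 = \left(-130\right) \left(- \frac{1054}{41}\right) 200 = \frac{137020}{41} \cdot 200 = \frac{27404000}{41}$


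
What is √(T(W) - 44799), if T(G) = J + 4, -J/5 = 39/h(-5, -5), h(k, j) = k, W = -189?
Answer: 2*I*√11189 ≈ 211.56*I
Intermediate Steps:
J = 39 (J = -195/(-5) = -195*(-1)/5 = -5*(-39/5) = 39)
T(G) = 43 (T(G) = 39 + 4 = 43)
√(T(W) - 44799) = √(43 - 44799) = √(-44756) = 2*I*√11189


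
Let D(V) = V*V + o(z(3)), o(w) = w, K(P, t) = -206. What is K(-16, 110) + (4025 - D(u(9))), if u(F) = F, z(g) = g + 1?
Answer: 3734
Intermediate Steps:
z(g) = 1 + g
D(V) = 4 + V**2 (D(V) = V*V + (1 + 3) = V**2 + 4 = 4 + V**2)
K(-16, 110) + (4025 - D(u(9))) = -206 + (4025 - (4 + 9**2)) = -206 + (4025 - (4 + 81)) = -206 + (4025 - 1*85) = -206 + (4025 - 85) = -206 + 3940 = 3734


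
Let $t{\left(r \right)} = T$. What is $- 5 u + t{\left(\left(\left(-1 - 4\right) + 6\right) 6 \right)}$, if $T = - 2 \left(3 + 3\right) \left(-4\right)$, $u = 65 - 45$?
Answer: $-52$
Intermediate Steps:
$u = 20$ ($u = 65 - 45 = 20$)
$T = 48$ ($T = \left(-2\right) 6 \left(-4\right) = \left(-12\right) \left(-4\right) = 48$)
$t{\left(r \right)} = 48$
$- 5 u + t{\left(\left(\left(-1 - 4\right) + 6\right) 6 \right)} = \left(-5\right) 20 + 48 = -100 + 48 = -52$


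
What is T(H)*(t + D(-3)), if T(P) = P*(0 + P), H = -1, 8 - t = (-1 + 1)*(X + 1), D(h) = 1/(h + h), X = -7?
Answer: 47/6 ≈ 7.8333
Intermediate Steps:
D(h) = 1/(2*h)
t = 8 (t = 8 - (-1 + 1)*(-7 + 1) = 8 - 0*(-6) = 8 - 1*0 = 8 + 0 = 8)
T(P) = P² (T(P) = P*P = P²)
T(H)*(t + D(-3)) = (-1)²*(8 + (½)/(-3)) = 1*(8 + (½)*(-⅓)) = 1*(8 - ⅙) = 1*(47/6) = 47/6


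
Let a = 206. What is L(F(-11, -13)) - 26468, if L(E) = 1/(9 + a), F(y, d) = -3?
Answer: -5690619/215 ≈ -26468.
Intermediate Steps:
L(E) = 1/215 (L(E) = 1/(9 + 206) = 1/215)
L(F(-11, -13)) - 26468 = 1/215 - 26468 = -5690619/215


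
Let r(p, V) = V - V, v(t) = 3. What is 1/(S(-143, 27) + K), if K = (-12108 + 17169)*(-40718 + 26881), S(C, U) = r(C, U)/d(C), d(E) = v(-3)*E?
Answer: -1/70029057 ≈ -1.4280e-8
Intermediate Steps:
r(p, V) = 0
d(E) = 3*E
S(C, U) = 0 (S(C, U) = 0/((3*C)) = 0*(1/(3*C)) = 0)
K = -70029057 (K = 5061*(-13837) = -70029057)
1/(S(-143, 27) + K) = 1/(0 - 70029057) = 1/(-70029057) = -1/70029057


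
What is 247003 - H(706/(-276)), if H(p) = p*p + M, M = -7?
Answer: 4703933831/19044 ≈ 2.4700e+5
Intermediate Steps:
H(p) = -7 + p² (H(p) = p*p - 7 = p² - 7 = -7 + p²)
247003 - H(706/(-276)) = 247003 - (-7 + (706/(-276))²) = 247003 - (-7 + (706*(-1/276))²) = 247003 - (-7 + (-353/138)²) = 247003 - (-7 + 124609/19044) = 247003 - 1*(-8699/19044) = 247003 + 8699/19044 = 4703933831/19044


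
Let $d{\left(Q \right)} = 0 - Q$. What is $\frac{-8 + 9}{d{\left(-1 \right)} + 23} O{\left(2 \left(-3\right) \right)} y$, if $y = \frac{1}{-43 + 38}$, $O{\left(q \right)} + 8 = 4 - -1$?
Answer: $\frac{1}{40} \approx 0.025$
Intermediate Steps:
$d{\left(Q \right)} = - Q$
$O{\left(q \right)} = -3$ ($O{\left(q \right)} = -8 + \left(4 - -1\right) = -8 + \left(4 + 1\right) = -8 + 5 = -3$)
$y = - \frac{1}{5}$ ($y = \frac{1}{-5} = - \frac{1}{5} \approx -0.2$)
$\frac{-8 + 9}{d{\left(-1 \right)} + 23} O{\left(2 \left(-3\right) \right)} y = \frac{-8 + 9}{\left(-1\right) \left(-1\right) + 23} \left(-3\right) \left(- \frac{1}{5}\right) = 1 \frac{1}{1 + 23} \left(-3\right) \left(- \frac{1}{5}\right) = 1 \cdot \frac{1}{24} \left(-3\right) \left(- \frac{1}{5}\right) = \frac{1}{24} \left(-3\right) \left(- \frac{1}{5}\right) = \left(- \frac{1}{8}\right) \left(- \frac{1}{5}\right) = \frac{1}{40}$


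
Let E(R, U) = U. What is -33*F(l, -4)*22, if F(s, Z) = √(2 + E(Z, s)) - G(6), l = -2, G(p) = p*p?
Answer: 26136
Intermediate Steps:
G(p) = p²
F(s, Z) = -36 + √(2 + s) (F(s, Z) = √(2 + s) - 1*6² = √(2 + s) - 1*36 = √(2 + s) - 36 = -36 + √(2 + s))
-33*F(l, -4)*22 = -33*(-36 + √(2 - 2))*22 = -33*(-36 + √0)*22 = -33*(-36 + 0)*22 = -33*(-36)*22 = 1188*22 = 26136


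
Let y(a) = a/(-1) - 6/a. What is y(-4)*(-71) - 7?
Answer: -795/2 ≈ -397.50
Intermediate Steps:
y(a) = -a - 6/a (y(a) = a*(-1) - 6/a = -a - 6/a)
y(-4)*(-71) - 7 = (-1*(-4) - 6/(-4))*(-71) - 7 = (4 - 6*(-1/4))*(-71) - 7 = (4 + 3/2)*(-71) - 7 = (11/2)*(-71) - 7 = -781/2 - 7 = -795/2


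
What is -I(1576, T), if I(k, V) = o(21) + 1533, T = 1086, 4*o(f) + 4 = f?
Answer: -6149/4 ≈ -1537.3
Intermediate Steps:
o(f) = -1 + f/4
I(k, V) = 6149/4 (I(k, V) = (-1 + (¼)*21) + 1533 = (-1 + 21/4) + 1533 = 17/4 + 1533 = 6149/4)
-I(1576, T) = -1*6149/4 = -6149/4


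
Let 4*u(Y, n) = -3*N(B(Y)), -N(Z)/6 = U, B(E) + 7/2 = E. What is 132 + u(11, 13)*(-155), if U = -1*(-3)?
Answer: -3921/2 ≈ -1960.5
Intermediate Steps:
B(E) = -7/2 + E
U = 3
N(Z) = -18 (N(Z) = -6*3 = -18)
u(Y, n) = 27/2 (u(Y, n) = (-3*(-18))/4 = (1/4)*54 = 27/2)
132 + u(11, 13)*(-155) = 132 + (27/2)*(-155) = 132 - 4185/2 = -3921/2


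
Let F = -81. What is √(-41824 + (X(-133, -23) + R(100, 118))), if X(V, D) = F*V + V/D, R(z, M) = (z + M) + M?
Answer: 2*I*√4061294/23 ≈ 175.24*I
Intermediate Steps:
R(z, M) = z + 2*M (R(z, M) = (M + z) + M = z + 2*M)
X(V, D) = -81*V + V/D
√(-41824 + (X(-133, -23) + R(100, 118))) = √(-41824 + ((-81*(-133) - 133/(-23)) + (100 + 2*118))) = √(-41824 + ((10773 - 133*(-1/23)) + (100 + 236))) = √(-41824 + ((10773 + 133/23) + 336)) = √(-41824 + (247912/23 + 336)) = √(-41824 + 255640/23) = √(-706312/23) = 2*I*√4061294/23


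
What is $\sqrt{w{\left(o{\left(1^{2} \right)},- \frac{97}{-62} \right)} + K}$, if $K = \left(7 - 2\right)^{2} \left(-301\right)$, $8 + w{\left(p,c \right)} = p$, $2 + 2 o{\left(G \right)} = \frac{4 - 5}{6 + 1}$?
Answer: $\frac{i \sqrt{1476678}}{14} \approx 86.799 i$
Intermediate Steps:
$o{\left(G \right)} = - \frac{15}{14}$ ($o{\left(G \right)} = -1 + \frac{\left(4 - 5\right) \frac{1}{6 + 1}}{2} = -1 + \frac{\left(-1\right) \frac{1}{7}}{2} = -1 + \frac{1}{2} \left(- \frac{1}{7}\right) = -1 - \frac{1}{14} = - \frac{15}{14}$)
$w{\left(p,c \right)} = -8 + p$
$K = -7525$ ($K = 5^{2} \left(-301\right) = 25 \left(-301\right) = -7525$)
$\sqrt{w{\left(o{\left(1^{2} \right)},- \frac{97}{-62} \right)} + K} = \sqrt{\left(-8 - \frac{15}{14}\right) - 7525} = \sqrt{- \frac{127}{14} - 7525} = \sqrt{- \frac{105477}{14}} = \frac{i \sqrt{1476678}}{14}$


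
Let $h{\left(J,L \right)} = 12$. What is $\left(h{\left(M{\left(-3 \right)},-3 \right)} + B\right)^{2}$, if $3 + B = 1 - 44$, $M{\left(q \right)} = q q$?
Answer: $1156$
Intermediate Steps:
$M{\left(q \right)} = q^{2}$
$B = -46$ ($B = -3 + \left(1 - 44\right) = -3 - 43 = -46$)
$\left(h{\left(M{\left(-3 \right)},-3 \right)} + B\right)^{2} = \left(12 - 46\right)^{2} = \left(-34\right)^{2} = 1156$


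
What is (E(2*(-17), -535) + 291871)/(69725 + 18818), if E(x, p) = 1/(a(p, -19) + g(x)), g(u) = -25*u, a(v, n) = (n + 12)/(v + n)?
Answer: 137444097551/41695518501 ≈ 3.2964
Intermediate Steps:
a(v, n) = (12 + n)/(n + v)
E(x, p) = 1/(-25*x - 7/(-19 + p)) (E(x, p) = 1/((12 - 19)/(-19 + p) - 25*x) = 1/(-7/(-19 + p) - 25*x) = 1/(-25*x - 7/(-19 + p)))
(E(2*(-17), -535) + 291871)/(69725 + 18818) = ((19 - 1*(-535))/(7 + 25*(2*(-17))*(-19 - 535)) + 291871)/(69725 + 18818) = ((19 + 535)/(7 + 25*(-34)*(-554)) + 291871)/88543 = (554/(7 + 470900) + 291871)*(1/88543) = (554/470907 + 291871)*(1/88543) = (137444097551/470907)*(1/88543) = 137444097551/41695518501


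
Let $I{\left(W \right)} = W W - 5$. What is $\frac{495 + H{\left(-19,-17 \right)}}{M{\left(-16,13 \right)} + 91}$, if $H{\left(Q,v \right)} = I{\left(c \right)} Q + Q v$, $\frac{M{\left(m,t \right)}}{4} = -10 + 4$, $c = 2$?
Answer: $\frac{837}{67} \approx 12.493$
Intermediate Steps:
$I{\left(W \right)} = -5 + W^{2}$ ($I{\left(W \right)} = W^{2} - 5 = -5 + W^{2}$)
$M{\left(m,t \right)} = -24$ ($M{\left(m,t \right)} = 4 \left(-10 + 4\right) = 4 \left(-6\right) = -24$)
$H{\left(Q,v \right)} = - Q + Q v$ ($H{\left(Q,v \right)} = \left(-5 + 2^{2}\right) Q + Q v = \left(-5 + 4\right) Q + Q v = - Q + Q v$)
$\frac{495 + H{\left(-19,-17 \right)}}{M{\left(-16,13 \right)} + 91} = \frac{495 - 19 \left(-1 - 17\right)}{-24 + 91} = \frac{495 - -342}{67} = \left(495 + 342\right) \frac{1}{67} = 837 \cdot \frac{1}{67} = \frac{837}{67}$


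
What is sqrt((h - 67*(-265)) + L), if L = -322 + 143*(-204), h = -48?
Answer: I*sqrt(11787) ≈ 108.57*I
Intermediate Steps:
L = -29494 (L = -322 - 29172 = -29494)
sqrt((h - 67*(-265)) + L) = sqrt((-48 - 67*(-265)) - 29494) = sqrt((-48 + 17755) - 29494) = sqrt(17707 - 29494) = sqrt(-11787) = I*sqrt(11787)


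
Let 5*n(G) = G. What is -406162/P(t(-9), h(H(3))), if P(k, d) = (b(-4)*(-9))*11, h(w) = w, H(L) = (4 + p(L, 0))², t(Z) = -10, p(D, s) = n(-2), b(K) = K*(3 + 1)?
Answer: -203081/792 ≈ -256.42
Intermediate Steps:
n(G) = G/5
b(K) = 4*K (b(K) = K*4 = 4*K)
p(D, s) = -⅖ (p(D, s) = (⅕)*(-2) = -⅖)
H(L) = 324/25 (H(L) = (4 - ⅖)² = (18/5)² = 324/25)
P(k, d) = 1584 (P(k, d) = ((4*(-4))*(-9))*11 = -16*(-9)*11 = 144*11 = 1584)
-406162/P(t(-9), h(H(3))) = -406162/1584 = -406162*1/1584 = -203081/792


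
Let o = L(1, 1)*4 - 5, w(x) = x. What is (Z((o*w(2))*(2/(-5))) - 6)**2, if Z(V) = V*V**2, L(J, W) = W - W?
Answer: 3364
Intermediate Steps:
L(J, W) = 0
o = -5 (o = 0*4 - 5 = 0 - 5 = -5)
Z(V) = V**3
(Z((o*w(2))*(2/(-5))) - 6)**2 = (((-5*2)*(2/(-5)))**3 - 6)**2 = ((-20*(-1)/5)**3 - 6)**2 = ((-10*(-2/5))**3 - 6)**2 = (4**3 - 6)**2 = (64 - 6)**2 = 58**2 = 3364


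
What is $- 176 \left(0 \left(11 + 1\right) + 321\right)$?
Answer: $-56496$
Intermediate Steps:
$- 176 \left(0 \left(11 + 1\right) + 321\right) = - 176 \left(0 \cdot 12 + 321\right) = - 176 \left(0 + 321\right) = \left(-176\right) 321 = -56496$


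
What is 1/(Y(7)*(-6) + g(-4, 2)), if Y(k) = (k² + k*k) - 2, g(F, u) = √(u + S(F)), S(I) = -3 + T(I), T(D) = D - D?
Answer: -576/331777 - I/331777 ≈ -0.0017361 - 3.0141e-6*I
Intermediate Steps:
T(D) = 0
S(I) = -3 (S(I) = -3 + 0 = -3)
g(F, u) = √(-3 + u) (g(F, u) = √(u - 3) = √(-3 + u))
Y(k) = -2 + 2*k² (Y(k) = (k² + k²) - 2 = 2*k² - 2 = -2 + 2*k²)
1/(Y(7)*(-6) + g(-4, 2)) = 1/((-2 + 2*7²)*(-6) + √(-3 + 2)) = 1/((-2 + 2*49)*(-6) + √(-1)) = 1/((-2 + 98)*(-6) + I) = 1/(96*(-6) + I) = 1/(-576 + I) = (-576 - I)/331777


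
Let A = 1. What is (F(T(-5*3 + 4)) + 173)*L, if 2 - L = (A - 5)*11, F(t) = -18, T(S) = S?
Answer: 7130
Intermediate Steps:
L = 46 (L = 2 - (1 - 5)*11 = 2 - (-4)*11 = 2 - 1*(-44) = 2 + 44 = 46)
(F(T(-5*3 + 4)) + 173)*L = (-18 + 173)*46 = 155*46 = 7130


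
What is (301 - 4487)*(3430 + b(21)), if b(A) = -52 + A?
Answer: -14228214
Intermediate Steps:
(301 - 4487)*(3430 + b(21)) = (301 - 4487)*(3430 + (-52 + 21)) = -4186*(3430 - 31) = -4186*3399 = -14228214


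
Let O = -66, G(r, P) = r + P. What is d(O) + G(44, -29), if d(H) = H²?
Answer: 4371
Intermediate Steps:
G(r, P) = P + r
d(O) + G(44, -29) = (-66)² + (-29 + 44) = 4356 + 15 = 4371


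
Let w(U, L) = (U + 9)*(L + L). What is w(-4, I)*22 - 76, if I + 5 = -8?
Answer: -2936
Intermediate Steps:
I = -13 (I = -5 - 8 = -13)
w(U, L) = 2*L*(9 + U) (w(U, L) = (9 + U)*(2*L) = 2*L*(9 + U))
w(-4, I)*22 - 76 = (2*(-13)*(9 - 4))*22 - 76 = (2*(-13)*5)*22 - 76 = -130*22 - 76 = -2860 - 76 = -2936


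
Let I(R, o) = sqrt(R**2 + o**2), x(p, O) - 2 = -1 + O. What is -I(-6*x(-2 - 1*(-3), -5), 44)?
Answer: -4*sqrt(157) ≈ -50.120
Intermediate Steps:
x(p, O) = 1 + O (x(p, O) = 2 + (-1 + O) = 1 + O)
-I(-6*x(-2 - 1*(-3), -5), 44) = -sqrt((-6*(1 - 5))**2 + 44**2) = -sqrt((-6*(-4))**2 + 1936) = -sqrt(24**2 + 1936) = -sqrt(576 + 1936) = -sqrt(2512) = -4*sqrt(157)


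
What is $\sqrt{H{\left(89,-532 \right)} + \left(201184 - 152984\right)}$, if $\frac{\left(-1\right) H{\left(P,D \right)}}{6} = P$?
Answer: $\sqrt{47666} \approx 218.33$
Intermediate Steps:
$H{\left(P,D \right)} = - 6 P$
$\sqrt{H{\left(89,-532 \right)} + \left(201184 - 152984\right)} = \sqrt{\left(-6\right) 89 + \left(201184 - 152984\right)} = \sqrt{-534 + \left(201184 - 152984\right)} = \sqrt{-534 + 48200} = \sqrt{47666}$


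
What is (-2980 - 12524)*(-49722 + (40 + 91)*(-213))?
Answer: 1203498000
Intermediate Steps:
(-2980 - 12524)*(-49722 + (40 + 91)*(-213)) = -15504*(-49722 + 131*(-213)) = -15504*(-49722 - 27903) = -15504*(-77625) = 1203498000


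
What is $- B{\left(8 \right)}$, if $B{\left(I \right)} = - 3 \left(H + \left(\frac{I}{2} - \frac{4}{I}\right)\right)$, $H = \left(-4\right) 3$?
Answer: $- \frac{51}{2} \approx -25.5$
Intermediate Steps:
$H = -12$
$B{\left(I \right)} = 36 + \frac{12}{I} - \frac{3 I}{2}$ ($B{\left(I \right)} = - 3 \left(-12 + \left(\frac{I}{2} - \frac{4}{I}\right)\right) = - 3 \left(-12 + \frac{I}{2} - \frac{4}{I}\right) = 36 + \frac{12}{I} - \frac{3 I}{2}$)
$- B{\left(8 \right)} = - (36 + \frac{12}{8} - 12) = - (36 + 12 \cdot \frac{1}{8} - 12) = - (36 + \frac{3}{2} - 12) = \left(-1\right) \frac{51}{2} = - \frac{51}{2}$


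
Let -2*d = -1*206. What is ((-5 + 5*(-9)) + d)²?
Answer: 2809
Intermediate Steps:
d = 103 (d = -(-1)*206/2 = -½*(-206) = 103)
((-5 + 5*(-9)) + d)² = ((-5 + 5*(-9)) + 103)² = ((-5 - 45) + 103)² = (-50 + 103)² = 53² = 2809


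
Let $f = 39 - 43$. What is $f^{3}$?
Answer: $-64$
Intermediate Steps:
$f = -4$ ($f = 39 - 43 = -4$)
$f^{3} = \left(-4\right)^{3} = -64$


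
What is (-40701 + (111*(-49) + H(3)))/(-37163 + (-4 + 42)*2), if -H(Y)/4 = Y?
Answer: 46152/37087 ≈ 1.2444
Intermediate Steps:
H(Y) = -4*Y
(-40701 + (111*(-49) + H(3)))/(-37163 + (-4 + 42)*2) = (-40701 + (111*(-49) - 4*3))/(-37163 + (-4 + 42)*2) = (-40701 + (-5439 - 12))/(-37163 + 38*2) = (-40701 - 5451)/(-37163 + 76) = -46152/(-37087) = -46152*(-1/37087) = 46152/37087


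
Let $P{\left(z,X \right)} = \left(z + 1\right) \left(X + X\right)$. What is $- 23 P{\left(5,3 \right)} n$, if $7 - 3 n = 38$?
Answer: $8556$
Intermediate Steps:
$P{\left(z,X \right)} = 2 X \left(1 + z\right)$ ($P{\left(z,X \right)} = \left(1 + z\right) 2 X = 2 X \left(1 + z\right)$)
$n = - \frac{31}{3}$ ($n = \frac{7}{3} - \frac{38}{3} = - \frac{31}{3} \approx -10.333$)
$- 23 P{\left(5,3 \right)} n = - 23 \cdot 2 \cdot 3 \left(1 + 5\right) \left(- \frac{31}{3}\right) = - 23 \cdot 2 \cdot 3 \cdot 6 \left(- \frac{31}{3}\right) = \left(-23\right) 36 \left(- \frac{31}{3}\right) = \left(-828\right) \left(- \frac{31}{3}\right) = 8556$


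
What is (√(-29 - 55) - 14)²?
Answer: 112 - 56*I*√21 ≈ 112.0 - 256.62*I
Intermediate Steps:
(√(-29 - 55) - 14)² = (√(-84) - 14)² = (2*I*√21 - 14)² = (-14 + 2*I*√21)²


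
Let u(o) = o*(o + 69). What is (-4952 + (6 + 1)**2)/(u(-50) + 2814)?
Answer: -4903/1864 ≈ -2.6304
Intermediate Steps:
u(o) = o*(69 + o)
(-4952 + (6 + 1)**2)/(u(-50) + 2814) = (-4952 + (6 + 1)**2)/(-50*(69 - 50) + 2814) = (-4952 + 7**2)/(-50*19 + 2814) = (-4952 + 49)/(-950 + 2814) = -4903/1864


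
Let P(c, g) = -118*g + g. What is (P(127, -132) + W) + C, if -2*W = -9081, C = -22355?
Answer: -4741/2 ≈ -2370.5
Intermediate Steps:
P(c, g) = -117*g
W = 9081/2 (W = -½*(-9081) = 9081/2 ≈ 4540.5)
(P(127, -132) + W) + C = (-117*(-132) + 9081/2) - 22355 = (15444 + 9081/2) - 22355 = 39969/2 - 22355 = -4741/2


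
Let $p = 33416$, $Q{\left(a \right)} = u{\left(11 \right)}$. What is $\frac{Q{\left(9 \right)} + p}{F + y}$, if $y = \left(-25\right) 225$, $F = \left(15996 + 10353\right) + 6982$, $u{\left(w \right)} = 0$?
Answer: $\frac{16708}{13853} \approx 1.2061$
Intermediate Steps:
$F = 33331$ ($F = 26349 + 6982 = 33331$)
$Q{\left(a \right)} = 0$
$y = -5625$
$\frac{Q{\left(9 \right)} + p}{F + y} = \frac{0 + 33416}{33331 - 5625} = \frac{33416}{27706} = 33416 \cdot \frac{1}{27706} = \frac{16708}{13853}$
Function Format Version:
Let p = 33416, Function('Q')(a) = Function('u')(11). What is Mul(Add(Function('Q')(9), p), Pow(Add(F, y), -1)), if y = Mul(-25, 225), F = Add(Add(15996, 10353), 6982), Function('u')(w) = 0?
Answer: Rational(16708, 13853) ≈ 1.2061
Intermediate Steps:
F = 33331 (F = Add(26349, 6982) = 33331)
Function('Q')(a) = 0
y = -5625
Mul(Add(Function('Q')(9), p), Pow(Add(F, y), -1)) = Mul(Add(0, 33416), Pow(Add(33331, -5625), -1)) = Mul(33416, Pow(27706, -1)) = Mul(33416, Rational(1, 27706)) = Rational(16708, 13853)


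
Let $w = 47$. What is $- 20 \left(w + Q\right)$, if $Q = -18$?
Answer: $-580$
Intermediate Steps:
$- 20 \left(w + Q\right) = - 20 \left(47 - 18\right) = \left(-20\right) 29 = -580$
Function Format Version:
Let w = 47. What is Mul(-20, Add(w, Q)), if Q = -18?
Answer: -580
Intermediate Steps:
Mul(-20, Add(w, Q)) = Mul(-20, Add(47, -18)) = Mul(-20, 29) = -580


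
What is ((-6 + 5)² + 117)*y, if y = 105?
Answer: 12390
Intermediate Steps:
((-6 + 5)² + 117)*y = ((-6 + 5)² + 117)*105 = ((-1)² + 117)*105 = (1 + 117)*105 = 118*105 = 12390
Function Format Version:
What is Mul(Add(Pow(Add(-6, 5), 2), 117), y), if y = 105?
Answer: 12390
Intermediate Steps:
Mul(Add(Pow(Add(-6, 5), 2), 117), y) = Mul(Add(Pow(Add(-6, 5), 2), 117), 105) = Mul(Add(Pow(-1, 2), 117), 105) = Mul(Add(1, 117), 105) = Mul(118, 105) = 12390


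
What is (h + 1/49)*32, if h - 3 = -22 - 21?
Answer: -62688/49 ≈ -1279.3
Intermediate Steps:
h = -40 (h = 3 + (-22 - 21) = 3 - 43 = -40)
(h + 1/49)*32 = (-40 + 1/49)*32 = -1959/49*32 = -62688/49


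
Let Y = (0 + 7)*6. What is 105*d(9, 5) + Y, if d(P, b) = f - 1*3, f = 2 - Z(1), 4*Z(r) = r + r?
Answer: -231/2 ≈ -115.50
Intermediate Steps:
Z(r) = r/2 (Z(r) = (r + r)/4 = (2*r)/4 = r/2)
Y = 42 (Y = 7*6 = 42)
f = 3/2 (f = 2 - 1/2 = 2 - 1*½ = 2 - ½ = 3/2 ≈ 1.5000)
d(P, b) = -3/2 (d(P, b) = 3/2 - 1*3 = 3/2 - 3 = -3/2)
105*d(9, 5) + Y = 105*(-3/2) + 42 = -315/2 + 42 = -231/2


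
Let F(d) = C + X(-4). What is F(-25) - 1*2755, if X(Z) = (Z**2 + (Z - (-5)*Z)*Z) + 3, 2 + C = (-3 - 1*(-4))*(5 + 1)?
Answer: -2636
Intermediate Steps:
C = 4 (C = -2 + (-3 - 1*(-4))*(5 + 1) = -2 + (-3 + 4)*6 = -2 + 1*6 = -2 + 6 = 4)
X(Z) = 3 + 7*Z**2 (X(Z) = (Z**2 + (Z + 5*Z)*Z) + 3 = (Z**2 + (6*Z)*Z) + 3 = (Z**2 + 6*Z**2) + 3 = 7*Z**2 + 3 = 3 + 7*Z**2)
F(d) = 119 (F(d) = 4 + (3 + 7*(-4)**2) = 4 + (3 + 7*16) = 4 + (3 + 112) = 4 + 115 = 119)
F(-25) - 1*2755 = 119 - 1*2755 = 119 - 2755 = -2636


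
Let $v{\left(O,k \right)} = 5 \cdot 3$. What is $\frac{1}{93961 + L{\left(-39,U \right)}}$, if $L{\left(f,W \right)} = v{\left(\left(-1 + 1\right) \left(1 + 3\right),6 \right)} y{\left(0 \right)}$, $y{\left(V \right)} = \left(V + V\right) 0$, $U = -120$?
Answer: $\frac{1}{93961} \approx 1.0643 \cdot 10^{-5}$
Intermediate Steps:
$v{\left(O,k \right)} = 15$
$y{\left(V \right)} = 0$ ($y{\left(V \right)} = 2 V 0 = 0$)
$L{\left(f,W \right)} = 0$ ($L{\left(f,W \right)} = 15 \cdot 0 = 0$)
$\frac{1}{93961 + L{\left(-39,U \right)}} = \frac{1}{93961 + 0} = \frac{1}{93961}$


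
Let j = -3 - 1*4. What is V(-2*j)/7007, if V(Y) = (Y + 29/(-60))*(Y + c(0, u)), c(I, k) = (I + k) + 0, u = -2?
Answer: 811/35035 ≈ 0.023148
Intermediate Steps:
j = -7 (j = -3 - 4 = -7)
c(I, k) = I + k
V(Y) = (-2 + Y)*(-29/60 + Y) (V(Y) = (Y + 29/(-60))*(Y + (0 - 2)) = (Y + 29*(-1/60))*(Y - 2) = (Y - 29/60)*(-2 + Y) = (-29/60 + Y)*(-2 + Y) = (-2 + Y)*(-29/60 + Y))
V(-2*j)/7007 = (29/30 + (-2*(-7))² - (-149)*(-7)/30)/7007 = (29/30 + 14² - 149/60*14)*(1/7007) = (29/30 + 196 - 1043/30)*(1/7007) = (811/5)*(1/7007) = 811/35035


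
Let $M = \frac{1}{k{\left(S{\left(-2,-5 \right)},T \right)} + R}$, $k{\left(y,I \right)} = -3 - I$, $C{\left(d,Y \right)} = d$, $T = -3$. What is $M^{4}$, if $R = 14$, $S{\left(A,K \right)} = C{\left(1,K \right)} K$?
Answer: $\frac{1}{38416} \approx 2.6031 \cdot 10^{-5}$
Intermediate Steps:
$S{\left(A,K \right)} = K$ ($S{\left(A,K \right)} = 1 K = K$)
$M = \frac{1}{14}$ ($M = \frac{1}{\left(-3 - -3\right) + 14} = \frac{1}{\left(-3 + 3\right) + 14} = \frac{1}{0 + 14} = \frac{1}{14} \approx 0.071429$)
$M^{4} = \left(\frac{1}{14}\right)^{4} = \frac{1}{38416}$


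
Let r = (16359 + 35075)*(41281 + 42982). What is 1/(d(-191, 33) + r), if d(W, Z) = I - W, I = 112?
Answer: 1/4333983445 ≈ 2.3073e-10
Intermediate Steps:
d(W, Z) = 112 - W
r = 4333983142 (r = 51434*84263 = 4333983142)
1/(d(-191, 33) + r) = 1/((112 - 1*(-191)) + 4333983142) = 1/((112 + 191) + 4333983142) = 1/(303 + 4333983142) = 1/4333983445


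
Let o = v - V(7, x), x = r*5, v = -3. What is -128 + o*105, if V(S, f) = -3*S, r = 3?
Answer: 1762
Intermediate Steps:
x = 15 (x = 3*5 = 15)
o = 18 (o = -3 - (-3)*7 = -3 - 1*(-21) = -3 + 21 = 18)
-128 + o*105 = -128 + 18*105 = -128 + 1890 = 1762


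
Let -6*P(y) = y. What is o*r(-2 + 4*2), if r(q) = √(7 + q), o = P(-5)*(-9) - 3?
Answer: -21*√13/2 ≈ -37.858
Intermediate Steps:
P(y) = -y/6
o = -21/2 (o = -⅙*(-5)*(-9) - 3 = (⅚)*(-9) - 3 = -15/2 - 3 = -21/2 ≈ -10.500)
o*r(-2 + 4*2) = -21*√(7 + (-2 + 4*2))/2 = -21*√(7 + (-2 + 8))/2 = -21*√(7 + 6)/2 = -21*√13/2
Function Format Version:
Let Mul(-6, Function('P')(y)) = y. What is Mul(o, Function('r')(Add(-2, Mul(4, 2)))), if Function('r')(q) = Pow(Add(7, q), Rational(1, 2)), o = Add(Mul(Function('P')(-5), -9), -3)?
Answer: Mul(Rational(-21, 2), Pow(13, Rational(1, 2))) ≈ -37.858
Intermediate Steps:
Function('P')(y) = Mul(Rational(-1, 6), y)
o = Rational(-21, 2) (o = Add(Mul(Mul(Rational(-1, 6), -5), -9), -3) = Add(Mul(Rational(5, 6), -9), -3) = Add(Rational(-15, 2), -3) = Rational(-21, 2) ≈ -10.500)
Mul(o, Function('r')(Add(-2, Mul(4, 2)))) = Mul(Rational(-21, 2), Pow(Add(7, Add(-2, Mul(4, 2))), Rational(1, 2))) = Mul(Rational(-21, 2), Pow(Add(7, Add(-2, 8)), Rational(1, 2))) = Mul(Rational(-21, 2), Pow(Add(7, 6), Rational(1, 2))) = Mul(Rational(-21, 2), Pow(13, Rational(1, 2)))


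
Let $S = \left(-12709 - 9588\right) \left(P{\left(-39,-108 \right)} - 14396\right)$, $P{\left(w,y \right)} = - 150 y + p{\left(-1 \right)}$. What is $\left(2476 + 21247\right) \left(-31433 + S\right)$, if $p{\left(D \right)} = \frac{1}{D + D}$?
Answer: $- \frac{1909420263835}{2} \approx -9.5471 \cdot 10^{11}$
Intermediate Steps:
$p{\left(D \right)} = \frac{1}{2 D}$
$P{\left(w,y \right)} = - \frac{1}{2} - 150 y$ ($P{\left(w,y \right)} = - 150 y + \frac{1}{2 \left(-1\right)} = - 150 y + \frac{1}{2} \left(-1\right) = - 150 y - \frac{1}{2} = - \frac{1}{2} - 150 y$)
$S = - \frac{80425279}{2}$ ($S = \left(-12709 - 9588\right) \left(\left(- \frac{1}{2} - -16200\right) - 14396\right) = - 22297 \left(\left(- \frac{1}{2} + 16200\right) - 14396\right) = - 22297 \left(\frac{32399}{2} - 14396\right) = \left(-22297\right) \frac{3607}{2} = - \frac{80425279}{2} \approx -4.0213 \cdot 10^{7}$)
$\left(2476 + 21247\right) \left(-31433 + S\right) = \left(2476 + 21247\right) \left(-31433 - \frac{80425279}{2}\right) = 23723 \left(- \frac{80488145}{2}\right) = - \frac{1909420263835}{2}$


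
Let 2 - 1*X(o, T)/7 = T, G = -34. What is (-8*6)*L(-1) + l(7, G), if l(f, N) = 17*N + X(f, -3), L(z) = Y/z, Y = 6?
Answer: -255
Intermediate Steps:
L(z) = 6/z
X(o, T) = 14 - 7*T
l(f, N) = 35 + 17*N (l(f, N) = 17*N + (14 - 7*(-3)) = 17*N + (14 + 21) = 17*N + 35 = 35 + 17*N)
(-8*6)*L(-1) + l(7, G) = (-8*6)*(6/(-1)) + (35 + 17*(-34)) = -288*(-1) + (35 - 578) = -48*(-6) - 543 = 288 - 543 = -255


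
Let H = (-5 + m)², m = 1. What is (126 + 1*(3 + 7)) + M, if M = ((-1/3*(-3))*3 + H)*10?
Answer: 326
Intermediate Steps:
H = 16 (H = (-5 + 1)² = (-4)² = 16)
M = 190 (M = ((-1/3*(-3))*3 + 16)*10 = ((-1*⅓*(-3))*3 + 16)*10 = (-⅓*(-3)*3 + 16)*10 = (1*3 + 16)*10 = (3 + 16)*10 = 19*10 = 190)
(126 + 1*(3 + 7)) + M = (126 + 1*(3 + 7)) + 190 = (126 + 1*10) + 190 = (126 + 10) + 190 = 136 + 190 = 326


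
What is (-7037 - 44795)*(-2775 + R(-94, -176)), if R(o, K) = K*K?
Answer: -1461714232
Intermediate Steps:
R(o, K) = K²
(-7037 - 44795)*(-2775 + R(-94, -176)) = (-7037 - 44795)*(-2775 + (-176)²) = -51832*(-2775 + 30976) = -51832*28201 = -1461714232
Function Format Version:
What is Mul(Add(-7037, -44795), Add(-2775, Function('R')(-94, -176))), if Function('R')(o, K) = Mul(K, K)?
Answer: -1461714232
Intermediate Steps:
Function('R')(o, K) = Pow(K, 2)
Mul(Add(-7037, -44795), Add(-2775, Function('R')(-94, -176))) = Mul(Add(-7037, -44795), Add(-2775, Pow(-176, 2))) = Mul(-51832, Add(-2775, 30976)) = Mul(-51832, 28201) = -1461714232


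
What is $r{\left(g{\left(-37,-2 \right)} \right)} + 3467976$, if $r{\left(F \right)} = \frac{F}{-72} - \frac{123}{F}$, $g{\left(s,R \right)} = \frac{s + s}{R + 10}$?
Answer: $\frac{36954895321}{10656} \approx 3.468 \cdot 10^{6}$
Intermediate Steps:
$g{\left(s,R \right)} = \frac{2 s}{10 + R}$
$r{\left(F \right)} = - \frac{123}{F} - \frac{F}{72}$ ($r{\left(F \right)} = F \left(- \frac{1}{72}\right) - \frac{123}{F} = - \frac{F}{72} - \frac{123}{F} = - \frac{123}{F} - \frac{F}{72}$)
$r{\left(g{\left(-37,-2 \right)} \right)} + 3467976 = \left(- \frac{123}{2 \left(-37\right) \frac{1}{10 - 2}} - \frac{2 \left(-37\right) \frac{1}{10 - 2}}{72}\right) + 3467976 = \left(- \frac{123}{2 \left(-37\right) \frac{1}{8}} - \frac{2 \left(-37\right) \frac{1}{8}}{72}\right) + 3467976 = \left(- \frac{123}{- \frac{37}{4}} - - \frac{37}{288}\right) + 3467976 = \left(\left(-123\right) \left(- \frac{4}{37}\right) + \frac{37}{288}\right) + 3467976 = \left(\frac{492}{37} + \frac{37}{288}\right) + 3467976 = \frac{143065}{10656} + 3467976 = \frac{36954895321}{10656}$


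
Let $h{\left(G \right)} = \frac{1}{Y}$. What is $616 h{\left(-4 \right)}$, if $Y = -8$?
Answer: $-77$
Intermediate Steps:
$h{\left(G \right)} = - \frac{1}{8}$ ($h{\left(G \right)} = \frac{1}{-8} = - \frac{1}{8}$)
$616 h{\left(-4 \right)} = 616 \left(- \frac{1}{8}\right) = -77$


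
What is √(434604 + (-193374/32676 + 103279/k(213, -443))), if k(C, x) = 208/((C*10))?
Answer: 3*√3324227924101630/141596 ≈ 1221.6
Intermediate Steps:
k(C, x) = 104/(5*C) (k(C, x) = 208/((10*C)) = 208*(1/(10*C)) = 104/(5*C))
√(434604 + (-193374/32676 + 103279/k(213, -443))) = √(434604 + (-193374/32676 + 103279/(((104/5)/213)))) = √(434604 + (-193374*1/32676 + 103279/(((104/5)*(1/213))))) = √(434604 + (-32229/5446 + 103279/(104/1065))) = √(434604 + (-32229/5446 + 103279*(1065/104))) = √(434604 + (-32229/5446 + 109992135/104)) = √(434604 + 299506907697/283192) = √(422583283665/283192) = 3*√3324227924101630/141596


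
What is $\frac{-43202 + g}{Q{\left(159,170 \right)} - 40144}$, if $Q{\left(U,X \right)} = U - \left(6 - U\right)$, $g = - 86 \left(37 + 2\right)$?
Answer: $\frac{11639}{9958} \approx 1.1688$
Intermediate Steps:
$g = -3354$ ($g = \left(-86\right) 39 = -3354$)
$Q{\left(U,X \right)} = -6 + 2 U$ ($Q{\left(U,X \right)} = U + \left(-6 + U\right) = -6 + 2 U$)
$\frac{-43202 + g}{Q{\left(159,170 \right)} - 40144} = \frac{-43202 - 3354}{\left(-6 + 2 \cdot 159\right) - 40144} = - \frac{46556}{\left(-6 + 318\right) - 40144} = - \frac{46556}{312 - 40144} = - \frac{46556}{-39832} = \left(-46556\right) \left(- \frac{1}{39832}\right) = \frac{11639}{9958}$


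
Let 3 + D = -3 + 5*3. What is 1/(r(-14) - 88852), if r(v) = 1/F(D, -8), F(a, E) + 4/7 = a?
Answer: -59/5242261 ≈ -1.1255e-5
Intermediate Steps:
D = 9 (D = -3 + (-3 + 5*3) = -3 + (-3 + 15) = -3 + 12 = 9)
F(a, E) = -4/7 + a
r(v) = 7/59 (r(v) = 1/(-4/7 + 9) = 1/(59/7) = 7/59)
1/(r(-14) - 88852) = 1/(7/59 - 88852) = 1/(-5242261/59) = -59/5242261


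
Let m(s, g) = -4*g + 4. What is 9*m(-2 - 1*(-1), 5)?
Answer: -144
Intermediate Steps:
m(s, g) = 4 - 4*g
9*m(-2 - 1*(-1), 5) = 9*(4 - 4*5) = 9*(4 - 20) = 9*(-16) = -144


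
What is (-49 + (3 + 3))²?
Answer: 1849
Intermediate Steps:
(-49 + (3 + 3))² = (-49 + 6)² = (-43)² = 1849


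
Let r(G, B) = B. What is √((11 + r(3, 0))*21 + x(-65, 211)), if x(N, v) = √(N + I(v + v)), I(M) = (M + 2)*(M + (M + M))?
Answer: √(231 + √536719) ≈ 31.042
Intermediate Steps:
I(M) = 3*M*(2 + M) (I(M) = (2 + M)*(M + 2*M) = (2 + M)*(3*M) = 3*M*(2 + M))
x(N, v) = √(N + 6*v*(2 + 2*v)) (x(N, v) = √(N + 3*(v + v)*(2 + (v + v))) = √(N + 3*(2*v)*(2 + 2*v)) = √(N + 6*v*(2 + 2*v)))
√((11 + r(3, 0))*21 + x(-65, 211)) = √((11 + 0)*21 + √(-65 + 12*211*(1 + 211))) = √(11*21 + √(-65 + 12*211*212)) = √(231 + √(-65 + 536784)) = √(231 + √536719)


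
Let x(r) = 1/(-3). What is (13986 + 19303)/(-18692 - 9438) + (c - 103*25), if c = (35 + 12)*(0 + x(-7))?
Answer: -218726227/84390 ≈ -2591.9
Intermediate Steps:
x(r) = -⅓ (x(r) = 1*(-⅓) = -⅓)
c = -47/3 (c = (35 + 12)*(0 - ⅓) = 47*(-⅓) = -47/3 ≈ -15.667)
(13986 + 19303)/(-18692 - 9438) + (c - 103*25) = (13986 + 19303)/(-18692 - 9438) + (-47/3 - 103*25) = 33289/(-28130) + (-47/3 - 2575) = 33289*(-1/28130) - 7772/3 = -33289/28130 - 7772/3 = -218726227/84390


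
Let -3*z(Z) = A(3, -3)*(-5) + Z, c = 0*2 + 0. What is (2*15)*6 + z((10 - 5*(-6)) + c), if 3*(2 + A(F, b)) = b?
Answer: 485/3 ≈ 161.67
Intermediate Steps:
A(F, b) = -2 + b/3
c = 0 (c = 0 + 0 = 0)
z(Z) = -5 - Z/3 (z(Z) = -((-2 + (1/3)*(-3))*(-5) + Z)/3 = -((-2 - 1)*(-5) + Z)/3 = -(-3*(-5) + Z)/3 = -(15 + Z)/3 = -5 - Z/3)
(2*15)*6 + z((10 - 5*(-6)) + c) = (2*15)*6 + (-5 - ((10 - 5*(-6)) + 0)/3) = 30*6 + (-5 - ((10 + 30) + 0)/3) = 180 + (-5 - (40 + 0)/3) = 180 + (-5 - 1/3*40) = 180 + (-5 - 40/3) = 180 - 55/3 = 485/3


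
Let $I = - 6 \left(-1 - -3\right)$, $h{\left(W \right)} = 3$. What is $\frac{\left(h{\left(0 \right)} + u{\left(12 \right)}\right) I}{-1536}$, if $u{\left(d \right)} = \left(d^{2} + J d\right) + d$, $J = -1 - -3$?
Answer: $\frac{183}{128} \approx 1.4297$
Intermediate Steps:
$I = -12$ ($I = - 6 \left(-1 + 3\right) = \left(-6\right) 2 = -12$)
$J = 2$ ($J = -1 + 3 = 2$)
$u{\left(d \right)} = d^{2} + 3 d$ ($u{\left(d \right)} = \left(d^{2} + 2 d\right) + d = d^{2} + 3 d$)
$\frac{\left(h{\left(0 \right)} + u{\left(12 \right)}\right) I}{-1536} = \frac{\left(3 + 12 \left(3 + 12\right)\right) \left(-12\right)}{-1536} = \left(3 + 12 \cdot 15\right) \left(-12\right) \left(- \frac{1}{1536}\right) = \left(3 + 180\right) \left(-12\right) \left(- \frac{1}{1536}\right) = 183 \left(-12\right) \left(- \frac{1}{1536}\right) = \left(-2196\right) \left(- \frac{1}{1536}\right) = \frac{183}{128}$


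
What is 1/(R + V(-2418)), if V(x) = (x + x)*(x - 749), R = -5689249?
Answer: 1/9626363 ≈ 1.0388e-7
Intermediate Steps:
V(x) = 2*x*(-749 + x) (V(x) = (2*x)*(-749 + x) = 2*x*(-749 + x))
1/(R + V(-2418)) = 1/(-5689249 + 2*(-2418)*(-749 - 2418)) = 1/(-5689249 + 2*(-2418)*(-3167)) = 1/(-5689249 + 15315612) = 1/9626363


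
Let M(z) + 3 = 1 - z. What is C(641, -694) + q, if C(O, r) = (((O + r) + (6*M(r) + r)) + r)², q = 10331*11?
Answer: 7463162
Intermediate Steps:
M(z) = -2 - z (M(z) = -3 + (1 - z) = -2 - z)
q = 113641
C(O, r) = (-12 + O - 3*r)² (C(O, r) = (((O + r) + (6*(-2 - r) + r)) + r)² = (((O + r) + ((-12 - 6*r) + r)) + r)² = (((O + r) + (-12 - 5*r)) + r)² = ((-12 + O - 4*r) + r)² = (-12 + O - 3*r)²)
C(641, -694) + q = (-12 + 641 - 3*(-694))² + 113641 = (-12 + 641 + 2082)² + 113641 = 2711² + 113641 = 7349521 + 113641 = 7463162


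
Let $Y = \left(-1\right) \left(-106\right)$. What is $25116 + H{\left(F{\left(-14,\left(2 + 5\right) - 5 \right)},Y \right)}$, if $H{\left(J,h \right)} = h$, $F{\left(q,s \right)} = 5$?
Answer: $25222$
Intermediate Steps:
$Y = 106$
$25116 + H{\left(F{\left(-14,\left(2 + 5\right) - 5 \right)},Y \right)} = 25116 + 106 = 25222$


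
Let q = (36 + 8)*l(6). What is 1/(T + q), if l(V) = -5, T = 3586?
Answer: 1/3366 ≈ 0.00029709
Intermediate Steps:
q = -220 (q = (36 + 8)*(-5) = 44*(-5) = -220)
1/(T + q) = 1/(3586 - 220) = 1/3366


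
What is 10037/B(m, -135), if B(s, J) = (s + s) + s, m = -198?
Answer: -10037/594 ≈ -16.897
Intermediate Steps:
B(s, J) = 3*s (B(s, J) = 2*s + s = 3*s)
10037/B(m, -135) = 10037/((3*(-198))) = 10037/(-594) = 10037*(-1/594) = -10037/594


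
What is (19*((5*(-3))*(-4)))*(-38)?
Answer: -43320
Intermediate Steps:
(19*((5*(-3))*(-4)))*(-38) = (19*(-15*(-4)))*(-38) = (19*60)*(-38) = 1140*(-38) = -43320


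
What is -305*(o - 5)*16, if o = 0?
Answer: 24400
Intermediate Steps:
-305*(o - 5)*16 = -305*(0 - 5)*16 = -(-1525)*16 = -305*(-80) = 24400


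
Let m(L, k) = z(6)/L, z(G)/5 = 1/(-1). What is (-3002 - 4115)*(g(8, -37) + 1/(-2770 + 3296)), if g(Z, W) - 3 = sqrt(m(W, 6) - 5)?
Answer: -11237743/526 - 42702*I*sqrt(185)/37 ≈ -21365.0 - 15698.0*I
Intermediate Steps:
z(G) = -5 (z(G) = 5/(-1) = 5*(-1) = -5)
m(L, k) = -5/L
g(Z, W) = 3 + sqrt(-5 - 5/W) (g(Z, W) = 3 + sqrt(-5/W - 5) = 3 + sqrt(-5 - 5/W))
(-3002 - 4115)*(g(8, -37) + 1/(-2770 + 3296)) = (-3002 - 4115)*((3 + sqrt(5)*sqrt((-1 - 1*(-37))/(-37))) + 1/(-2770 + 3296)) = -7117*((3 + sqrt(5)*sqrt(-(-1 + 37)/37)) + 1/526) = -7117*((3 + sqrt(5)*sqrt(-1/37*36)) + 1/526) = -7117*((3 + sqrt(5)*sqrt(-36/37)) + 1/526) = -7117*((3 + sqrt(5)*(6*I*sqrt(37)/37)) + 1/526) = -7117*((3 + 6*I*sqrt(185)/37) + 1/526) = -7117*(1579/526 + 6*I*sqrt(185)/37) = -11237743/526 - 42702*I*sqrt(185)/37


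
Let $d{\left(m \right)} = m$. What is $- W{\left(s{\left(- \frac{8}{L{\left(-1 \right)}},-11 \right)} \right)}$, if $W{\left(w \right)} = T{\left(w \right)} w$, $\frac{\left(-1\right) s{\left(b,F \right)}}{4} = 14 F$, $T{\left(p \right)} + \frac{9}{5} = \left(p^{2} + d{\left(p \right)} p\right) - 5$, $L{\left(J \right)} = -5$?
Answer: $- \frac{2337428016}{5} \approx -4.6749 \cdot 10^{8}$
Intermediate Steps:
$T{\left(p \right)} = - \frac{34}{5} + 2 p^{2}$ ($T{\left(p \right)} = - \frac{9}{5} - \left(5 - p^{2} - p p\right) = - \frac{9}{5} + \left(\left(p^{2} + p^{2}\right) - 5\right) = - \frac{9}{5} + \left(2 p^{2} - 5\right) = - \frac{9}{5} + \left(-5 + 2 p^{2}\right) = - \frac{34}{5} + 2 p^{2}$)
$s{\left(b,F \right)} = - 56 F$ ($s{\left(b,F \right)} = - 4 \cdot 14 F = - 56 F$)
$W{\left(w \right)} = w \left(- \frac{34}{5} + 2 w^{2}\right)$ ($W{\left(w \right)} = \left(- \frac{34}{5} + 2 w^{2}\right) w = w \left(- \frac{34}{5} + 2 w^{2}\right)$)
$- W{\left(s{\left(- \frac{8}{L{\left(-1 \right)}},-11 \right)} \right)} = - 2 \left(\left(-56\right) \left(-11\right)\right) \left(- \frac{17}{5} + \left(\left(-56\right) \left(-11\right)\right)^{2}\right) = - 2 \cdot 616 \left(- \frac{17}{5} + 616^{2}\right) = - 2 \cdot 616 \left(- \frac{17}{5} + 379456\right) = - \frac{2 \cdot 616 \cdot 1897263}{5} = \left(-1\right) \frac{2337428016}{5} = - \frac{2337428016}{5}$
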